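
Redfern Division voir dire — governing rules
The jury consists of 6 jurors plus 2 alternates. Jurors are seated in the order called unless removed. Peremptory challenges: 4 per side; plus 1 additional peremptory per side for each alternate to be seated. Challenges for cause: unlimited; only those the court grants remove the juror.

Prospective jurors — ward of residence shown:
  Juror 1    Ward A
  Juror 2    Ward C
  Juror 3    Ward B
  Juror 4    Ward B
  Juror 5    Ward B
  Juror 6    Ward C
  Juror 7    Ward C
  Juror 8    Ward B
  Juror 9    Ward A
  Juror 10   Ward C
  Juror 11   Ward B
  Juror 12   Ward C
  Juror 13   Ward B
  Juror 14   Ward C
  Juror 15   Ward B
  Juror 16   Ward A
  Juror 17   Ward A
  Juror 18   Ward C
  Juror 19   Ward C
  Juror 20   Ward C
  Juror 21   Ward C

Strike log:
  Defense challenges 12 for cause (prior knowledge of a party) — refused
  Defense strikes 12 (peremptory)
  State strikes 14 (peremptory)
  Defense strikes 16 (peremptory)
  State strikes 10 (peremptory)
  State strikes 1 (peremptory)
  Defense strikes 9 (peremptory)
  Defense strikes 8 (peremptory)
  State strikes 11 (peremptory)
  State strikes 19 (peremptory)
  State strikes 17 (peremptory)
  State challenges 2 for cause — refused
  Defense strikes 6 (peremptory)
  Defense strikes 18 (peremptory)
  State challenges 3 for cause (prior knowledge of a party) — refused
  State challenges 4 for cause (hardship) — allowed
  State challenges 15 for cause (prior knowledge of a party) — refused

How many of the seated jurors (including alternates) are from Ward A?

Removed: #1, #4, #6, #8, #9, #10, #11, #12, #14, #16, #17, #18, #19.
Seated (8 incl. alternates): #2, #3, #5, #7, #13, #15, #20, #21.
None of those are in Ward A → 0.

0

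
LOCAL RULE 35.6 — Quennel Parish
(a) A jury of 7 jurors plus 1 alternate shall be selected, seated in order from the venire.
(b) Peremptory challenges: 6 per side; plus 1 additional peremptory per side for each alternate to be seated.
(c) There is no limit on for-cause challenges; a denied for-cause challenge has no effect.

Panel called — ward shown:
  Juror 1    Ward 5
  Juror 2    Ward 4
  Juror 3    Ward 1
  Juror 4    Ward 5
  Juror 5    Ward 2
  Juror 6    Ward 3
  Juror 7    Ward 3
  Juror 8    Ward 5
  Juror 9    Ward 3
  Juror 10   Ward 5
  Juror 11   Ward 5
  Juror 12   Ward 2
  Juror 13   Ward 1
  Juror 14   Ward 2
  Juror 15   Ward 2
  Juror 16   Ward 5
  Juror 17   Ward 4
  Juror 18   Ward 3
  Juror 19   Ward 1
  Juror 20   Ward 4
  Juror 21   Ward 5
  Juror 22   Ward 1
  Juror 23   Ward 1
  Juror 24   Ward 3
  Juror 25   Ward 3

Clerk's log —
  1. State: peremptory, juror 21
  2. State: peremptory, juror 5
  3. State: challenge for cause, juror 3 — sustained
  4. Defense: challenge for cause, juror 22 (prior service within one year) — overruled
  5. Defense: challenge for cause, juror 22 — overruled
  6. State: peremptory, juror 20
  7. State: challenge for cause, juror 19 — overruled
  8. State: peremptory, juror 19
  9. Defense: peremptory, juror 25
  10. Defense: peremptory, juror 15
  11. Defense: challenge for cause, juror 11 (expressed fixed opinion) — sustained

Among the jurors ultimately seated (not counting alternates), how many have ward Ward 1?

0

Removed: #3, #5, #11, #15, #19, #20, #21, #25.
Seated jurors 1–7: #1, #2, #4, #6, #7, #8, #9 (alternates #10 not counted).
None of those are in Ward 1 → 0.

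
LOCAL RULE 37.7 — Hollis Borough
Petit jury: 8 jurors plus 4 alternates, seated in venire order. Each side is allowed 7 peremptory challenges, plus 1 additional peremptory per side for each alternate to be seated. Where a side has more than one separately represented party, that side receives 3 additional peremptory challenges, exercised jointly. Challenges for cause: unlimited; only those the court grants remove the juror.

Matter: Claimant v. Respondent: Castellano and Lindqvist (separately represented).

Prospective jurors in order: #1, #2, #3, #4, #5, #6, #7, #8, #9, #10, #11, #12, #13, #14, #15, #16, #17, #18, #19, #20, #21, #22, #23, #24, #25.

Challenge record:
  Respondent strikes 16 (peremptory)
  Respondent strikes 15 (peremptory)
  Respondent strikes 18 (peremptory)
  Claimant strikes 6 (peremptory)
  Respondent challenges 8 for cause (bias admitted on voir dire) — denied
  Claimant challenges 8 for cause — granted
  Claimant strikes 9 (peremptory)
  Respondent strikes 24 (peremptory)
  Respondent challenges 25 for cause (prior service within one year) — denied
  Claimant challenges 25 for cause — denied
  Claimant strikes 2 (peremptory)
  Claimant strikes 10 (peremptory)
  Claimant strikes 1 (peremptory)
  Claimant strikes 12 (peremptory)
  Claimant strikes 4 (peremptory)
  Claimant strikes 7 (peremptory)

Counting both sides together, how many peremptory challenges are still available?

13

Claimant allotment: 7 base + 1 × 4 alternates = 11. Respondent allotment: 7 base + 1 × 4 alternates + 3 multi-party = 14.
Claimant peremptories used: #6, #9, #2, #10, #1, #12, #4, #7 — 8 (for-cause on #8, #25 don't count).
Respondent peremptories used: #16, #15, #18, #24 — 4 (for-cause on #8, #25 don't count).
Remaining: (11 − 8) + (14 − 4) = 13.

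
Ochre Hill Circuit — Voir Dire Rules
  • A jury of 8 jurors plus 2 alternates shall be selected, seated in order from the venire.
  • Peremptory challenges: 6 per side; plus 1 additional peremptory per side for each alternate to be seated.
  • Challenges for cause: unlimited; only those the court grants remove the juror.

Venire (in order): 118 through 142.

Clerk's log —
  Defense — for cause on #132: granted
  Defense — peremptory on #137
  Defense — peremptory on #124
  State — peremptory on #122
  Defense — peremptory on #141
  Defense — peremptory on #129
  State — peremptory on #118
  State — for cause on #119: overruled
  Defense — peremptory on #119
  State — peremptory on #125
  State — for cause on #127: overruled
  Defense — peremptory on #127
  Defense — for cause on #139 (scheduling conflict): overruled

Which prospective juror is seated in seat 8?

Removed: #118, #119, #122, #124, #125, #127, #129, #132, #137, #141. (#139 stays — for-cause denied.)
Filling seats in venire order through position 8: #120, #121, #123, #126, #128, #130, #131, #133.
So seat 8 is #133.

133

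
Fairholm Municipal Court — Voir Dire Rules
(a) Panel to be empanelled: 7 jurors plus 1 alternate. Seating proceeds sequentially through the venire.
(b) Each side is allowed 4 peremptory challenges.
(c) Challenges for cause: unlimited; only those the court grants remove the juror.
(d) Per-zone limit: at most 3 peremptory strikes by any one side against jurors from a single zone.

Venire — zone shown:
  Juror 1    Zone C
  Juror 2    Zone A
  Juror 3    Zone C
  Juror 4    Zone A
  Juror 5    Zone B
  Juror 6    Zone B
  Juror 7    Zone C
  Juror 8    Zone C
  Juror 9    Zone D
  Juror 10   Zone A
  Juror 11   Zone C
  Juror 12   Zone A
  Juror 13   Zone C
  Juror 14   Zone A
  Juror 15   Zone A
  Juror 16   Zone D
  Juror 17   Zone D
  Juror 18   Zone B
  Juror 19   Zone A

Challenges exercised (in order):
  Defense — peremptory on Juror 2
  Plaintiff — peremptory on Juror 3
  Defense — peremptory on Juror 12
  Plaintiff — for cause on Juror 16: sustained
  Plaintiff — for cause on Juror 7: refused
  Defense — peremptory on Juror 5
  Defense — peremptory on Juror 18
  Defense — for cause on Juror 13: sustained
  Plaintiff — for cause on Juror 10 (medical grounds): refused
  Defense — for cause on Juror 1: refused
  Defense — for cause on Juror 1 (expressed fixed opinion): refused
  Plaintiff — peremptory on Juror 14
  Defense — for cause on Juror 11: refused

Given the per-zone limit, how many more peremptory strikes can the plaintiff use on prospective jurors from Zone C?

Plaintiff peremptories so far: #3, #14 — 2 of 4 used, 2 left overall.
Against Zone C: #3 — 1 used; per-zone cap 3 leaves 2.
Binding limit: min(2, 2) = 2.

2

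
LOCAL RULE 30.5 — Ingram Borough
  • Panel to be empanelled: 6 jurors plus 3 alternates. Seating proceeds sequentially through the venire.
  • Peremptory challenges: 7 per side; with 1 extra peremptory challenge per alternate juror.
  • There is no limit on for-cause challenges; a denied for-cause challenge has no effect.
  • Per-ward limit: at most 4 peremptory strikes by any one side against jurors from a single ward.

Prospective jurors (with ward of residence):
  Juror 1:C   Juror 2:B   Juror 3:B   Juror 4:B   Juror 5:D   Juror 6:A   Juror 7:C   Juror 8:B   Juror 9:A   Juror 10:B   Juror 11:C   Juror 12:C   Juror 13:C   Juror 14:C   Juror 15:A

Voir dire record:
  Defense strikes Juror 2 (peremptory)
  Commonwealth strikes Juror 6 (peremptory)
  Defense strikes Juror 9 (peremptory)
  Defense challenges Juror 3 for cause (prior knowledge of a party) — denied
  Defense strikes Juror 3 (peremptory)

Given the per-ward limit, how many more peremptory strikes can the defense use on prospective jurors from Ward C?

Defense peremptories so far: #2, #9, #3 — 3 of 10 used, 7 left overall.
Against Ward C: none yet — per-ward cap 4 leaves 4.
Binding limit: min(7, 4) = 4.

4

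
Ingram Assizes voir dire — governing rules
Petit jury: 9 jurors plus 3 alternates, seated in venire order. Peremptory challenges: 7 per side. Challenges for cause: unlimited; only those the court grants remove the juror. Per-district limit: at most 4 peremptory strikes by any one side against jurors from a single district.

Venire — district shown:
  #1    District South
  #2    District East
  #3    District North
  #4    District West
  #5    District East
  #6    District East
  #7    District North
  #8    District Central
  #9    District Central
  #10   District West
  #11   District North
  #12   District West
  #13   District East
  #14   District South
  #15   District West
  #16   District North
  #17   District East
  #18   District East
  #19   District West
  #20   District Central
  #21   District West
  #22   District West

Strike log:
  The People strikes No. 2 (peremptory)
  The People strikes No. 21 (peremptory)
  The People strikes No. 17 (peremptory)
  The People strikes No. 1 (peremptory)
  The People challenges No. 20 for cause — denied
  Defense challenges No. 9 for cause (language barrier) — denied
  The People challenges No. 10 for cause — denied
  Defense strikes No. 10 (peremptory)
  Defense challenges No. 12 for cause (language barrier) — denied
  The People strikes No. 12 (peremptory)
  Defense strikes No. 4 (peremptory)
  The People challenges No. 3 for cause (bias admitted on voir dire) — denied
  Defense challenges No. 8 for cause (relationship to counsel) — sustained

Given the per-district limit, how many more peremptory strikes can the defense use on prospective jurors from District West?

Defense peremptories so far: #10, #4 — 2 of 7 used, 5 left overall.
Against District West: #10, #4 — 2 used; per-district cap 4 leaves 2.
Binding limit: min(5, 2) = 2.

2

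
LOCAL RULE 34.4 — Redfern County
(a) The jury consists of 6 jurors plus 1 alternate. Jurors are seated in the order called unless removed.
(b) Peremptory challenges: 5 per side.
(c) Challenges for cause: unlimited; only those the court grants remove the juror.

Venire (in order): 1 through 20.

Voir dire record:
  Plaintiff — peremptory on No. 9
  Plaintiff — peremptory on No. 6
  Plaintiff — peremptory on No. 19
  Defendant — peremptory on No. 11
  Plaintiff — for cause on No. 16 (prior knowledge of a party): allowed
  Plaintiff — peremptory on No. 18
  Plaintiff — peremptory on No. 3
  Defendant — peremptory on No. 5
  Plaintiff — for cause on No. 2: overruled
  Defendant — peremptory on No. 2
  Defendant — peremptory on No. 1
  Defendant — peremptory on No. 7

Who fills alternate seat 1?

15

Removed: #1, #2, #3, #5, #6, #7, #9, #11, #16, #18, #19.
Seating in order: seats 1–6 → #4, #8, #10, #12, #13, #14; alternates → #15.
So alternate 1 is #15.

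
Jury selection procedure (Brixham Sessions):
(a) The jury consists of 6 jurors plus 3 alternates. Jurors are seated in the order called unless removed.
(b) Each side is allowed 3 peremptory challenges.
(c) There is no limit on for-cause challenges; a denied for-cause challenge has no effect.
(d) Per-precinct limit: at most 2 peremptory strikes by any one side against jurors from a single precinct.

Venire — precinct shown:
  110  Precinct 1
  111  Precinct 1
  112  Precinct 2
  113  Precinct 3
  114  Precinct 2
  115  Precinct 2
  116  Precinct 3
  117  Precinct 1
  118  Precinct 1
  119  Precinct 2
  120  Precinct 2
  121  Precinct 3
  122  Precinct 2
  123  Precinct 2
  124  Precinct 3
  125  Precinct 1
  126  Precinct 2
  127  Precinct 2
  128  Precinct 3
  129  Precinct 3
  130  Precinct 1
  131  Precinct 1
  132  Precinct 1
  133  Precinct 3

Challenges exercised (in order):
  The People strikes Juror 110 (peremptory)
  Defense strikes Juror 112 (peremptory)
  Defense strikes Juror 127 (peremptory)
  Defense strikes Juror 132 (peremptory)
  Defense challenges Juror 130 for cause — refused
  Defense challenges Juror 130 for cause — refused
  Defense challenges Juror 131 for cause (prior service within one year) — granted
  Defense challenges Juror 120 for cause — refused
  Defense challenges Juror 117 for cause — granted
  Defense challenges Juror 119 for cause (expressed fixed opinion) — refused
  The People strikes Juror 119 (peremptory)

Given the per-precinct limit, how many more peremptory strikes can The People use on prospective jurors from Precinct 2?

The People peremptories so far: #110, #119 — 2 of 3 used, 1 left overall.
Against Precinct 2: #119 — 1 used; per-precinct cap 2 leaves 1.
Binding limit: min(1, 1) = 1.

1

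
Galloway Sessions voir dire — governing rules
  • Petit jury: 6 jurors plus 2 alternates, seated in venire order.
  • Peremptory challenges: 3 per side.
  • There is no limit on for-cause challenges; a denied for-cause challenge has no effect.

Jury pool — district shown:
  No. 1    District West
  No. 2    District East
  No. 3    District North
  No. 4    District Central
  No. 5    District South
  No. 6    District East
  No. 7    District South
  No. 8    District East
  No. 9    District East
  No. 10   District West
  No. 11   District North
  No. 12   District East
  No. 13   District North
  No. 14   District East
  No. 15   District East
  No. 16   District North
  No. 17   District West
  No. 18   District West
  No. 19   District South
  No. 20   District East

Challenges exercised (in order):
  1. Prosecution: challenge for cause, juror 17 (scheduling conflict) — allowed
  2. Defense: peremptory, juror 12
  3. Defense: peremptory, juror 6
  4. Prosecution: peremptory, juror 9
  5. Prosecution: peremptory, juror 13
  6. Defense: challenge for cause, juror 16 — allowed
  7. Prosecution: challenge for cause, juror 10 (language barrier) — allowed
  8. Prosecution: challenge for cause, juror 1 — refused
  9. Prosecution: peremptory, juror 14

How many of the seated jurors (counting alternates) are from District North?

Removed: #6, #9, #10, #12, #13, #14, #16, #17.
Seated (8 incl. alternates): #1, #2, #3, #4, #5, #7, #8, #11.
Of those, in District North: #3, #11 → 2.

2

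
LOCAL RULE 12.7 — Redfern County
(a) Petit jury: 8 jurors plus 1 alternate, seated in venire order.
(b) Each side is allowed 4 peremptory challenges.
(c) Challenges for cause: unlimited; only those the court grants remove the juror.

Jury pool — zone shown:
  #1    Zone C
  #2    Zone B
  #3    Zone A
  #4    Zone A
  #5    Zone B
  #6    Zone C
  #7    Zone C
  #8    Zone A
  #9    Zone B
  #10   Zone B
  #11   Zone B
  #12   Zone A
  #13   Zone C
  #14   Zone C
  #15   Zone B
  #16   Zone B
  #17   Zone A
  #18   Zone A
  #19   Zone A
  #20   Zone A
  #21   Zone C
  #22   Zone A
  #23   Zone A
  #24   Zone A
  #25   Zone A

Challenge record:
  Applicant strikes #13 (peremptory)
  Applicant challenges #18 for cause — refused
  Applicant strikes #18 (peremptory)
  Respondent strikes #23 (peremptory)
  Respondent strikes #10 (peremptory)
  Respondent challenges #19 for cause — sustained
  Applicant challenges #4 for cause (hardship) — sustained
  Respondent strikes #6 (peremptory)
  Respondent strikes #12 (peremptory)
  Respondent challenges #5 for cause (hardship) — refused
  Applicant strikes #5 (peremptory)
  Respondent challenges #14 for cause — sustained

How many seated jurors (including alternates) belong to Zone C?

Removed: #4, #5, #6, #10, #12, #13, #14, #18, #19, #23.
Seated (9 incl. alternates): #1, #2, #3, #7, #8, #9, #11, #15, #16.
Of those, in Zone C: #1, #7 → 2.

2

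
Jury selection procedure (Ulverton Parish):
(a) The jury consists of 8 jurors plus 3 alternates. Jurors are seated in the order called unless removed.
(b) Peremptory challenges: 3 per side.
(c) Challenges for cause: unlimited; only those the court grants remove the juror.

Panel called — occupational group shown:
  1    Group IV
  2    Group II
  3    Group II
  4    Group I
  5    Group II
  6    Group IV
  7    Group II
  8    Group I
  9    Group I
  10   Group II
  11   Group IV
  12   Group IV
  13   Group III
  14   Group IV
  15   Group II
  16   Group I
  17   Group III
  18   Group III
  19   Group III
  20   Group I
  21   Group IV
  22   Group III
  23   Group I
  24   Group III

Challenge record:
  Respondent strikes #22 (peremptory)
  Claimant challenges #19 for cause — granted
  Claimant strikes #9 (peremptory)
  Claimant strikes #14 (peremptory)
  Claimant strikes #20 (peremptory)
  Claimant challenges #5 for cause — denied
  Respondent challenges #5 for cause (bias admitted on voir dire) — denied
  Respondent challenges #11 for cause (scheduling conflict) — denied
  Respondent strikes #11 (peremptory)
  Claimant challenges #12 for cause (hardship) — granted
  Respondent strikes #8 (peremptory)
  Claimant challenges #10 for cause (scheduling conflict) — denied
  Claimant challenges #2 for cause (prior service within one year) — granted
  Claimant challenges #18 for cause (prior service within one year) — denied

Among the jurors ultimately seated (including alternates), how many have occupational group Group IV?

Removed: #2, #8, #9, #11, #12, #14, #19, #20, #22.
Seated (11 incl. alternates): #1, #3, #4, #5, #6, #7, #10, #13, #15, #16, #17.
Of those, in Group IV: #1, #6 → 2.

2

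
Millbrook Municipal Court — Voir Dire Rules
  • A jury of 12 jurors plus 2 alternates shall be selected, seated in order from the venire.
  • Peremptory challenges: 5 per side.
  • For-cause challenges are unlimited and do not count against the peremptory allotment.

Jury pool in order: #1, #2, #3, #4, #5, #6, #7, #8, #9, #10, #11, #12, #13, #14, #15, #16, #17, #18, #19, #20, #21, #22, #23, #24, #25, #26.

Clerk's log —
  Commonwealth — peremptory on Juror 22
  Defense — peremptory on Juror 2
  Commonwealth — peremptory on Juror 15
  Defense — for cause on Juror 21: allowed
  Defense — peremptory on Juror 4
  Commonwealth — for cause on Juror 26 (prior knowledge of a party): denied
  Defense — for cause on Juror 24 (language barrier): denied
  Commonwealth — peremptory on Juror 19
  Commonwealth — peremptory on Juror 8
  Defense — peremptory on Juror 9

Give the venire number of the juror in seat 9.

Removed: #2, #4, #8, #9, #15, #19, #21, #22. (#24, #26 stay — for-cause denied.)
Seating in order: seats 1–12 → #1, #3, #5, #6, #7, #10, #11, #12, #13, #14, #16, #17; alternates → #18, #20.
So seat 9 is #13.

13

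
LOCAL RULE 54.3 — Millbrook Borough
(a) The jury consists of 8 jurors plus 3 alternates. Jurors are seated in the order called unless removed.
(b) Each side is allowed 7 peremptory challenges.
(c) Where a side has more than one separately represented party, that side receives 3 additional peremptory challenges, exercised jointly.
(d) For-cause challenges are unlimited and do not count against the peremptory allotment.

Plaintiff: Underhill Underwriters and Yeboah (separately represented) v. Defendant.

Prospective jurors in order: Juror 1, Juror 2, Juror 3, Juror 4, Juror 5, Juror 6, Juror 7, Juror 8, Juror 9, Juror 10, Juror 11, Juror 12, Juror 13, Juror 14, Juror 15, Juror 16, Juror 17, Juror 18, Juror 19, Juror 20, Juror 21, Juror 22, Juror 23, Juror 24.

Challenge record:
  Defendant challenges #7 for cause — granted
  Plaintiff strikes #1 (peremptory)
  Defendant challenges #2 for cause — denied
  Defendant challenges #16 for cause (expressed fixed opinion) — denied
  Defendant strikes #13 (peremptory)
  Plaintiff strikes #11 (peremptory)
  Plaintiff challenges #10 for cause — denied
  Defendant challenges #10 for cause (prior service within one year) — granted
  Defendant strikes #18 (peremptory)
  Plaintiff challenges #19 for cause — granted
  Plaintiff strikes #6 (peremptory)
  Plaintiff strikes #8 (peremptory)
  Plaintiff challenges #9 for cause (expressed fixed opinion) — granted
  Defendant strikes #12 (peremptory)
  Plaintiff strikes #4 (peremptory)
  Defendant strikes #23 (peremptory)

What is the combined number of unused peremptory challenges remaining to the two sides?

Plaintiff allotment: 7 base + 3 multi-party = 10. Defendant allotment: 7.
Plaintiff peremptories used: #1, #11, #6, #8, #4 — 5 (for-cause on #10, #19, #9 don't count).
Defendant peremptories used: #13, #18, #12, #23 — 4 (for-cause on #7, #2, #16, #10 don't count).
Remaining: (10 − 5) + (7 − 4) = 8.

8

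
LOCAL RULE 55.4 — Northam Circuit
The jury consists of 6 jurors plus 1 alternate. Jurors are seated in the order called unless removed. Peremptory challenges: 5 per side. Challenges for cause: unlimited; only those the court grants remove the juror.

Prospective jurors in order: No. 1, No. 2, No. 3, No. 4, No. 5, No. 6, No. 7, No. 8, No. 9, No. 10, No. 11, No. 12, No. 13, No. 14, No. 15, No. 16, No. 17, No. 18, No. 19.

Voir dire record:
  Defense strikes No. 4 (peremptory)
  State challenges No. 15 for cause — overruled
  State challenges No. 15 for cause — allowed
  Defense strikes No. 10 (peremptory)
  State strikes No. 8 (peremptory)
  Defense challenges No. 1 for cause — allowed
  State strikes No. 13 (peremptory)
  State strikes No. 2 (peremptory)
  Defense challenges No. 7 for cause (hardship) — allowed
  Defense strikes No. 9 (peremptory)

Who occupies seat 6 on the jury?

Removed: #1, #2, #4, #7, #8, #9, #10, #13, #15.
Filling seats in venire order through position 6: #3, #5, #6, #11, #12, #14.
So seat 6 is #14.

14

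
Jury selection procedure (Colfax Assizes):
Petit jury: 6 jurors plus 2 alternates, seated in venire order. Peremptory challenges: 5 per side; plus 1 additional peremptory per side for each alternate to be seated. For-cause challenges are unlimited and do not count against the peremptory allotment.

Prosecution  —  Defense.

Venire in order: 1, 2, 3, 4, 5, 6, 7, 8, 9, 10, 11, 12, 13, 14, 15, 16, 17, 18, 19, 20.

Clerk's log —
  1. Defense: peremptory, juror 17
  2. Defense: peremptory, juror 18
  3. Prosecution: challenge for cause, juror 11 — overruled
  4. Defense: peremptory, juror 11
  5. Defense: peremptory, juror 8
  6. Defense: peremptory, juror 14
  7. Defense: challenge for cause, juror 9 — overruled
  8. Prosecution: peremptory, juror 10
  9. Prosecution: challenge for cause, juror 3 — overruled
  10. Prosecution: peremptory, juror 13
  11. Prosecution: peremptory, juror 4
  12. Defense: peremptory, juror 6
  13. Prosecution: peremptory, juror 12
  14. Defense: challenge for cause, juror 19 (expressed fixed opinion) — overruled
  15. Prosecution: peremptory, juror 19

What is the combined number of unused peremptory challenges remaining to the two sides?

Prosecution allotment: 5 base + 1 × 2 alternates = 7. Defense allotment: 5 base + 1 × 2 alternates = 7.
Prosecution peremptories used: #10, #13, #4, #12, #19 — 5 (for-cause on #11, #3 don't count).
Defense peremptories used: #17, #18, #11, #8, #14, #6 — 6 (for-cause on #9, #19 don't count).
Remaining: (7 − 5) + (7 − 6) = 3.

3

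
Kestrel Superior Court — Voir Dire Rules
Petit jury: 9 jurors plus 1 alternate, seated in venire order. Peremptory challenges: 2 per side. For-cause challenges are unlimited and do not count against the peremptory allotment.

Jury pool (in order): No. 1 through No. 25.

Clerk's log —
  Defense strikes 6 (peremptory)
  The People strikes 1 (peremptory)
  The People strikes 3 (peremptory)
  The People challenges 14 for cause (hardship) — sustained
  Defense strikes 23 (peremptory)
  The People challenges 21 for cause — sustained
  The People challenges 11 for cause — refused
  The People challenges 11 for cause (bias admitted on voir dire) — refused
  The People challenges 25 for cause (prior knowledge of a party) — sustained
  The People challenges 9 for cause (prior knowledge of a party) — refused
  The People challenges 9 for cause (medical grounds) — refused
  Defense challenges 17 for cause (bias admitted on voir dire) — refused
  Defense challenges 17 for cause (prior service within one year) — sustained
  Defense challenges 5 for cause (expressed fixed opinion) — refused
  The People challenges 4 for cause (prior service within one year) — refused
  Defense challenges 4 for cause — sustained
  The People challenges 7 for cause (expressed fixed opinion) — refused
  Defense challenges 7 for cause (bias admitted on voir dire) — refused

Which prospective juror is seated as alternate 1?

Removed: #1, #3, #4, #6, #14, #17, #21, #23, #25. (#5, #7, #9, #11 stay — for-cause denied.)
Seating in order: seats 1–9 → #2, #5, #7, #8, #9, #10, #11, #12, #13; alternates → #15.
So alternate 1 is #15.

15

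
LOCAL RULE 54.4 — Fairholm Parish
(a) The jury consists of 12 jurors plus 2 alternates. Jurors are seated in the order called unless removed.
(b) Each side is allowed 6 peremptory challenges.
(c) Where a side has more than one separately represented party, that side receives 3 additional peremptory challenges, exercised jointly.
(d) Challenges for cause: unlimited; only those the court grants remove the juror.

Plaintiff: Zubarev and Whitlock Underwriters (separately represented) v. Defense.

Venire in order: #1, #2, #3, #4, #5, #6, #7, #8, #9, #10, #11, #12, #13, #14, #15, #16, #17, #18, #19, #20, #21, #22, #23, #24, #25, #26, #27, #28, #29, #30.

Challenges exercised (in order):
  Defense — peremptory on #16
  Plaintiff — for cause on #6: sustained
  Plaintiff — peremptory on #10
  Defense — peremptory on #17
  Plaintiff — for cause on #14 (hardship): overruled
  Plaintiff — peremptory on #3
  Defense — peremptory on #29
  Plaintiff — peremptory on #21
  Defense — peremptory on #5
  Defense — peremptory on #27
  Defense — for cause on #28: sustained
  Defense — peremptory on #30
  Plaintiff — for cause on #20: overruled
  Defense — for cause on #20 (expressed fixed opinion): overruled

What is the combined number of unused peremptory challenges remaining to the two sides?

Plaintiff allotment: 6 base + 3 multi-party = 9. Defense allotment: 6.
Plaintiff peremptories used: #10, #3, #21 — 3 (for-cause on #6, #14, #20 don't count).
Defense peremptories used: #16, #17, #29, #5, #27, #30 — 6 (for-cause on #28, #20 don't count).
Remaining: (9 − 3) + (6 − 6) = 6.

6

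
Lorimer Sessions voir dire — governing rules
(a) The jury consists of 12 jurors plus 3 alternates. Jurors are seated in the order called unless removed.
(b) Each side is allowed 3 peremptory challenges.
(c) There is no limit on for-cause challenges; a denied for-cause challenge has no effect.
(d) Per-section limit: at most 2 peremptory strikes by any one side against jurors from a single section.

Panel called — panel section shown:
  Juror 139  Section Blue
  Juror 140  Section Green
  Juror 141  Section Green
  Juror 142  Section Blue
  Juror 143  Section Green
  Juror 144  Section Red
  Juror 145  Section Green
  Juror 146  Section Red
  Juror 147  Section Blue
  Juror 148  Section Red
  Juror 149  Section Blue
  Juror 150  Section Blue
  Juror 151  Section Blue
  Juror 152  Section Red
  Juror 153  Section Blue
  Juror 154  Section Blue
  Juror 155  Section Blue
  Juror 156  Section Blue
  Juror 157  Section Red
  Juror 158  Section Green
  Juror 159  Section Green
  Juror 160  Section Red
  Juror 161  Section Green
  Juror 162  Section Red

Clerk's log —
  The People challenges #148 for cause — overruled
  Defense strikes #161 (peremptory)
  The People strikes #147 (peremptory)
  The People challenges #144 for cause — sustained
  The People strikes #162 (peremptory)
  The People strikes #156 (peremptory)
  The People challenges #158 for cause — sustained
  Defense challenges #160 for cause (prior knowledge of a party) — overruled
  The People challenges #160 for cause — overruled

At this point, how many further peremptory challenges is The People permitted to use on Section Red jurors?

The People peremptories so far: #147, #162, #156 — 3 of 3 used, 0 left overall.
Against Section Red: #162 — 1 used; per-section cap 2 leaves 1.
Binding limit: min(0, 1) = 0.

0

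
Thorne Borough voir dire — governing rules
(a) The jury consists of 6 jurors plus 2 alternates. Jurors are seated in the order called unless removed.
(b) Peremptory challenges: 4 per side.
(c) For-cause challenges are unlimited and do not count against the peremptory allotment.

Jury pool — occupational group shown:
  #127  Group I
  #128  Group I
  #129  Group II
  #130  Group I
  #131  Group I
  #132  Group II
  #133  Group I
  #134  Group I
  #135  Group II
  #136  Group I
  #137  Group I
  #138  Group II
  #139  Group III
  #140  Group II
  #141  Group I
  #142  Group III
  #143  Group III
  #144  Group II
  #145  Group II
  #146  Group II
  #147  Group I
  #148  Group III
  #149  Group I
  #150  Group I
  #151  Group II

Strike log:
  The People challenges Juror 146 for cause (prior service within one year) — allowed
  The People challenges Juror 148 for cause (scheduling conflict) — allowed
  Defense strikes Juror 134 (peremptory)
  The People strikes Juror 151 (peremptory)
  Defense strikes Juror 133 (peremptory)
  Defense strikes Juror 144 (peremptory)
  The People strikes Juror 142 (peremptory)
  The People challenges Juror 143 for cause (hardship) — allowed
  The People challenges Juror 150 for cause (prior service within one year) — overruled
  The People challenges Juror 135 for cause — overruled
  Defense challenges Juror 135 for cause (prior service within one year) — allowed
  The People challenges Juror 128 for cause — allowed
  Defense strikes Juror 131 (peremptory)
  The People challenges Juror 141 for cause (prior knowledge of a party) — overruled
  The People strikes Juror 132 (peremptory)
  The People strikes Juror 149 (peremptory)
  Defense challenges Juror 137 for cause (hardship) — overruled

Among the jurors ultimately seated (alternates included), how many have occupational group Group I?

4

Removed: #128, #131, #132, #133, #134, #135, #142, #143, #144, #146, #148, #149, #151.
Seated (8 incl. alternates): #127, #129, #130, #136, #137, #138, #139, #140.
Of those, in Group I: #127, #130, #136, #137 → 4.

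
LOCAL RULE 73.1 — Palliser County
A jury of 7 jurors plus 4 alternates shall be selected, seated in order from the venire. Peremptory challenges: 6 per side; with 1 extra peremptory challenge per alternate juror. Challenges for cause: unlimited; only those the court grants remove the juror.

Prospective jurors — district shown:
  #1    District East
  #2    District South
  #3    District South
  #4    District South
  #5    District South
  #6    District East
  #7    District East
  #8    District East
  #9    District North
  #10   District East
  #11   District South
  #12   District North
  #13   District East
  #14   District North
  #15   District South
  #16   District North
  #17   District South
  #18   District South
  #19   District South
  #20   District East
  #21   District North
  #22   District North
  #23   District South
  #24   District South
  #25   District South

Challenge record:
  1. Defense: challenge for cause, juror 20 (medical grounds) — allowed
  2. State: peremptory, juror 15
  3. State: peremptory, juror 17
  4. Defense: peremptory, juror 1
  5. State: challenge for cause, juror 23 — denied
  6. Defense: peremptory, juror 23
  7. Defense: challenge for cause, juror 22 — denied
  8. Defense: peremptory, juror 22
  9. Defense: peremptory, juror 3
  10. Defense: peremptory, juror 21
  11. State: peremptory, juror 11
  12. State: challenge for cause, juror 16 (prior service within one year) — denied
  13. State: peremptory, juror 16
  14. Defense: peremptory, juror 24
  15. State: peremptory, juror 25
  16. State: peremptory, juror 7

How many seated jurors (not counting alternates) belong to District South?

3

Removed: #1, #3, #7, #11, #15, #16, #17, #20, #21, #22, #23, #24, #25.
Seated jurors 1–7: #2, #4, #5, #6, #8, #9, #10 (alternates #12, #13, #14, #18 not counted).
Of those, in District South: #2, #4, #5 → 3.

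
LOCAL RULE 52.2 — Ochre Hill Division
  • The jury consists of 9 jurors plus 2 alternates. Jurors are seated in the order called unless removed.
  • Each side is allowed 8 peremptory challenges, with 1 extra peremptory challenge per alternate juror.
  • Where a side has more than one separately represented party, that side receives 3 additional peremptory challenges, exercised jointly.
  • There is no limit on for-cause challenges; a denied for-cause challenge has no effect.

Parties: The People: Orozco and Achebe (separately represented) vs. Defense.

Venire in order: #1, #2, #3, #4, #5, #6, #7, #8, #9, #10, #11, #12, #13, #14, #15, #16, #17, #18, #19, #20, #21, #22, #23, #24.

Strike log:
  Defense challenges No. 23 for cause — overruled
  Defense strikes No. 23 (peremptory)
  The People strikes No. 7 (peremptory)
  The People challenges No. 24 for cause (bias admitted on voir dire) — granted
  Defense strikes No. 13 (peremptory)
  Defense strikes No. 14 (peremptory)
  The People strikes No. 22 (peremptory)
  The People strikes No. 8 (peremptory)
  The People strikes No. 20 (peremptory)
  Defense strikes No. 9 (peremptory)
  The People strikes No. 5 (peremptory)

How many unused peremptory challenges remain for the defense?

Defense allotment: 8 base + 1 × 2 alternates = 10.
Defense peremptories used: #23, #13, #14, #9 — 4 (the for-cause on #23 doesn't count).
Remaining: 10 − 4 = 6.

6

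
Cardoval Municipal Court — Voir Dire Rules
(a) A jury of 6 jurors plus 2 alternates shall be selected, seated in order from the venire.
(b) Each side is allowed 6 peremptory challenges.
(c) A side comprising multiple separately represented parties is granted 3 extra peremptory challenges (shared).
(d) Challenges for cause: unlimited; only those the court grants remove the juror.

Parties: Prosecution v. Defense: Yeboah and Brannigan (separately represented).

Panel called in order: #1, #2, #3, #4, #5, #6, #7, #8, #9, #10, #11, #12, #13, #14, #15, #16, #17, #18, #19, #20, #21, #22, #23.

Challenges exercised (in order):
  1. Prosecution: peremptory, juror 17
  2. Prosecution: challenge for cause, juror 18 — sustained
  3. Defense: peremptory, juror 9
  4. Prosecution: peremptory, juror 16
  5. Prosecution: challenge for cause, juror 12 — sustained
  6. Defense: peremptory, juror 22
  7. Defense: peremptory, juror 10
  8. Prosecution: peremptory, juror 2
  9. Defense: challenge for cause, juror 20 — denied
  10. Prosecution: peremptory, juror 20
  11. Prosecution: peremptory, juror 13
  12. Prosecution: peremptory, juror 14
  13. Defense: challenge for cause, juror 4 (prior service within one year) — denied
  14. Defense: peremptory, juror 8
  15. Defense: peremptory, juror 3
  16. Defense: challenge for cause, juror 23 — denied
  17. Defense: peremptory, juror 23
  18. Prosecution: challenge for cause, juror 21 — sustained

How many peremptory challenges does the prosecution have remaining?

Prosecution allotment: 6.
Prosecution peremptories used: #17, #16, #2, #20, #13, #14 — 6 (for-cause on #18, #12, #21 don't count).
Remaining: 6 − 6 = 0.

0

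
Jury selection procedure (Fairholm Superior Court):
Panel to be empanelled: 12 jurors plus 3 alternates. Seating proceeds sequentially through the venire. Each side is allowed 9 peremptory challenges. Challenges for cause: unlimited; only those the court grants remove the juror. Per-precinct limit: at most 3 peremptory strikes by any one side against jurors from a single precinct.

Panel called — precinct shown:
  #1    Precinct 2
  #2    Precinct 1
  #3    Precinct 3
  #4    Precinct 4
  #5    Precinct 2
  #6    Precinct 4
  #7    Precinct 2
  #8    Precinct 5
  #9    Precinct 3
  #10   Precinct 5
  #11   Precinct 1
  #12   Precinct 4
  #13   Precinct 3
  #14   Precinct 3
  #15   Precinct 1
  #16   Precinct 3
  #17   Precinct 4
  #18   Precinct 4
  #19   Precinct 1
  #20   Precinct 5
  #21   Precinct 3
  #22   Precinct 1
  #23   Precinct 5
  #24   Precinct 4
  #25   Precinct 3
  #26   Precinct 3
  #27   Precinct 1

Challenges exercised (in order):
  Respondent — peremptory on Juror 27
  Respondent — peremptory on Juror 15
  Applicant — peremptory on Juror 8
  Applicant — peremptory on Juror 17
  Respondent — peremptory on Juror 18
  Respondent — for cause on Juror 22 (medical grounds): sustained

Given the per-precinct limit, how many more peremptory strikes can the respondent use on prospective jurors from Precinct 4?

Respondent peremptories so far: #27, #15, #18 — 3 of 9 used, 6 left overall.
Against Precinct 4: #18 — 1 used; per-precinct cap 3 leaves 2.
Binding limit: min(6, 2) = 2.

2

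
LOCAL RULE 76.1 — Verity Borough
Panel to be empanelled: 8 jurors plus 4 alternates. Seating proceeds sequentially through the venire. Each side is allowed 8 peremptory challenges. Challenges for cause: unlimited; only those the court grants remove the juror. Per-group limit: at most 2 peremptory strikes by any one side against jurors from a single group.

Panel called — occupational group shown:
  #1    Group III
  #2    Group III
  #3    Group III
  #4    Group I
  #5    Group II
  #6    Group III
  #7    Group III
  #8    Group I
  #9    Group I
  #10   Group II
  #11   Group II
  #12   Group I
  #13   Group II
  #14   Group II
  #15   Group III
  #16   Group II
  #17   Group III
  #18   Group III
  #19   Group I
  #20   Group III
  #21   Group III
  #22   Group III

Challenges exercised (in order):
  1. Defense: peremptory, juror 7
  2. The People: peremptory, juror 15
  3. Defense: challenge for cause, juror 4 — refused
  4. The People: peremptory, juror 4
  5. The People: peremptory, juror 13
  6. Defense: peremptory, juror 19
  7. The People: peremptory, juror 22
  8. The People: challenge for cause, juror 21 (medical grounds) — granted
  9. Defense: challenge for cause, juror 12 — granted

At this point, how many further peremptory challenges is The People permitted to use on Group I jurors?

1

The People peremptories so far: #15, #4, #13, #22 — 4 of 8 used, 4 left overall.
Against Group I: #4 — 1 used; per-group cap 2 leaves 1.
Binding limit: min(4, 1) = 1.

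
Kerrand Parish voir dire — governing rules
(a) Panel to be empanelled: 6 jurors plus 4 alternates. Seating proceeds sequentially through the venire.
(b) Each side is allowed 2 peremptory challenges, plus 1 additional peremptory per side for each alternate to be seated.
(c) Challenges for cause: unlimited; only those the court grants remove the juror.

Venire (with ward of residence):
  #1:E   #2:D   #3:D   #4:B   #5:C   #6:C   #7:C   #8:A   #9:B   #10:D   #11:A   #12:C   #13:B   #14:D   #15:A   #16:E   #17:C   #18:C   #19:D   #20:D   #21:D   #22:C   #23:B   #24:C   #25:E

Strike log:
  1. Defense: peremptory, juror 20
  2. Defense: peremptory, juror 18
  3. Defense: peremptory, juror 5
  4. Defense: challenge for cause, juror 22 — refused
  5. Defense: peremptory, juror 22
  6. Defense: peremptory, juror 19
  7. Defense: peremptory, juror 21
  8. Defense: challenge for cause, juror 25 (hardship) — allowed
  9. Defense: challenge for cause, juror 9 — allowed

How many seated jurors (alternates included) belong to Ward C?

Removed: #5, #9, #18, #19, #20, #21, #22, #25.
Seated (10 incl. alternates): #1, #2, #3, #4, #6, #7, #8, #10, #11, #12.
Of those, in Ward C: #6, #7, #12 → 3.

3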